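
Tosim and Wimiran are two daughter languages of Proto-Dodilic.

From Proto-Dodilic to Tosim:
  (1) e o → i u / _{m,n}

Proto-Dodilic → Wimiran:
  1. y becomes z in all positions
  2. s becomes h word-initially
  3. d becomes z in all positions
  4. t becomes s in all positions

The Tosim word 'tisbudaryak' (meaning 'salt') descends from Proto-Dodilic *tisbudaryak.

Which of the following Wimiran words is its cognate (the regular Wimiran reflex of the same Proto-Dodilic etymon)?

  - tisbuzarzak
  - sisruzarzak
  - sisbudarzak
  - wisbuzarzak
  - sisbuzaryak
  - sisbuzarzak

sisbuzarzak

Wimiran: start from *tisbudaryak.
  rule 1 (unconditioned shift): tisbudaryak → tisbudarzak
  rule 2: no change — tisbudarzak
  rule 3 (unconditioned shift): tisbudarzak → tisbuzarzak
  rule 4 (unconditioned shift): tisbuzarzak → sisbuzarzak
  ⇒ Wimiran sisbuzarzak
Only 'sisbuzarzak' matches the regular Wimiran development of *tisbudaryak.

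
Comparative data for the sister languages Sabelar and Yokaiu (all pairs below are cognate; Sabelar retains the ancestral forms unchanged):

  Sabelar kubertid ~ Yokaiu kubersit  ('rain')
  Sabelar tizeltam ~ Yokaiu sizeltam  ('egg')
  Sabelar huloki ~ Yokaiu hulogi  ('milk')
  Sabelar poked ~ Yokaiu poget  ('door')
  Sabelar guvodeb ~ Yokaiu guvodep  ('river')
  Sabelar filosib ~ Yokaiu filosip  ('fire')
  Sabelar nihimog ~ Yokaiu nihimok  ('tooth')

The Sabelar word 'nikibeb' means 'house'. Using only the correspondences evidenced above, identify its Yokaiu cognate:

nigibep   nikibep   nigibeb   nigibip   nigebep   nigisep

huloki ~ hulogi — Sabelar k corresponds to Yokaiu g between vowels (before a front vowel).
guvodeb ~ guvodep, filosib ~ filosip — Sabelar b corresponds to Yokaiu p word-finally.
Applying these to Sabelar 'nikibeb':
  nikibeb → nigibeb   (k→g between vowels (before a front vowel))
  nigibeb → nigibep   (b→p word-finally)
So the Yokaiu cognate is 'nigibep'.

nigibep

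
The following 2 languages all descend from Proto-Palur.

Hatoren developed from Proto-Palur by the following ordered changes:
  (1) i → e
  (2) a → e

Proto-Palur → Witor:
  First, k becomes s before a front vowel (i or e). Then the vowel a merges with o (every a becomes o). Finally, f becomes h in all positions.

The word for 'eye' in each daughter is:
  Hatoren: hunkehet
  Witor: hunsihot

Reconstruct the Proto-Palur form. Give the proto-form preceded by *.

Position 7: Hatoren has e, Witor has o. Taking the neighbouring segments as reconstructed: Hatoren e could go back to *a or *e or *i; Witor o could go back to *a or *o — the one source consistent with every daughter is *a.
Position 4: Hatoren has k, Witor has s. Hatoren preserves k here (none of its changes turn any other segment into k), so the proto-segment is *k.
Continuing position by position gives *hunkihat; check it forward:
Hatoren: *hunkihat
  hunkihat → hunkehat   [vowel merger]
  hunkehat → hunkehet   [vowel merger]
  giving Hatoren hunkehet.
Witor: *hunkihat > hunsihat > hunsihot  (by palatalisation, vowel merger)
Only *hunkihat yields all of Hatoren hunkehet, Witor hunsihot.

*hunkihat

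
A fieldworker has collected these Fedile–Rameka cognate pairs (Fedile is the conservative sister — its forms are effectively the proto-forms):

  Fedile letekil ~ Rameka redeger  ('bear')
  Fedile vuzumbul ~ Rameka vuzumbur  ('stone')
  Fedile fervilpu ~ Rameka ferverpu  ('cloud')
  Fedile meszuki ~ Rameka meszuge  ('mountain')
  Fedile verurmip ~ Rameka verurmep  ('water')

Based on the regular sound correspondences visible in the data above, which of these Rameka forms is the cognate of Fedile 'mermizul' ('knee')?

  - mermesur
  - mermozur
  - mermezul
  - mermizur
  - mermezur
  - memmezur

mermezur

letekil ~ redeger, fervilpu ~ ferverpu — Fedile i corresponds to Rameka e after a consonant, before a consonant other than r, m, n, p, b, f, v.
letekil ~ redeger, vuzumbul ~ vuzumbur — Fedile l corresponds to Rameka r word-finally.
Applying these to Fedile 'mermizul':
  mermizul → mermezul   (i→e after a consonant, before a consonant other than r, m, n, p, b, f, v)
  mermezul → mermezur   (l→r word-finally)
So the Rameka cognate is 'mermezur'.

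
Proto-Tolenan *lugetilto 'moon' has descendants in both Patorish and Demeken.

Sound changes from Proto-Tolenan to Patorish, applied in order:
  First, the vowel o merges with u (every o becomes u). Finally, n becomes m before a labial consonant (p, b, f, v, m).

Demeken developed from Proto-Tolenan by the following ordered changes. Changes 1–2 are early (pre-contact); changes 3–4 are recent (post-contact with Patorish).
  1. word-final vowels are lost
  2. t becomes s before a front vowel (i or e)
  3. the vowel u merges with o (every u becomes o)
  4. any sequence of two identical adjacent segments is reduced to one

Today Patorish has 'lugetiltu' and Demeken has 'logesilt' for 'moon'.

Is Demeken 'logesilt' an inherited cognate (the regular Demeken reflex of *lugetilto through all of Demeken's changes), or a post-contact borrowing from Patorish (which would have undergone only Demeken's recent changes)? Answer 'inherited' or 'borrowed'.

inherited

If inherited, *lugetilto would pass through all of Demeken's changes:
Demeken: *lugetilto
  lugetilto → lugetilt   [apocope]
  lugetilt → lugesilt   [palatalisation]
  lugesilt → logesilt   [vowel merger]
  logesilt (rule 4 does not apply)
  giving Demeken logesilt.
If borrowed from Patorish 'lugetiltu' after the early changes, it would undergo only the recent ones:
  rule 3 (vowel merger): lugetiltu → logetilto
  rule 4 (degemination): no change (logetilto)
  ⇒ as a loan: logetilto
Demeken 'logesilt' matches the inherited outcome exactly, so it is an inherited cognate, not a loan.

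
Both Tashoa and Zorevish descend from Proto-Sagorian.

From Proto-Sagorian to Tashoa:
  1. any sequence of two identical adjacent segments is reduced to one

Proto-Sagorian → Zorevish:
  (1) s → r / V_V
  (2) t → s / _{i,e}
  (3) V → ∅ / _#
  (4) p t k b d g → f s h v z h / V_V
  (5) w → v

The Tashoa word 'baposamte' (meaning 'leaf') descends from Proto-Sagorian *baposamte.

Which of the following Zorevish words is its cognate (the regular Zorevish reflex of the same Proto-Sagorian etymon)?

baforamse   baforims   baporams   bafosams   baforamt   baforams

baforams

Zorevish: *baposamte
  baposamte → baporamte   [rhotacism]
  baporamte → baporamse   [palatalisation]
  baporamse → baporams   [apocope]
  baporams → baforams   [intervocalic lenition]
  baforams (rule 5 does not apply)
  giving Zorevish baforams.
The other candidates each miss or misapply at least one Zorevish change.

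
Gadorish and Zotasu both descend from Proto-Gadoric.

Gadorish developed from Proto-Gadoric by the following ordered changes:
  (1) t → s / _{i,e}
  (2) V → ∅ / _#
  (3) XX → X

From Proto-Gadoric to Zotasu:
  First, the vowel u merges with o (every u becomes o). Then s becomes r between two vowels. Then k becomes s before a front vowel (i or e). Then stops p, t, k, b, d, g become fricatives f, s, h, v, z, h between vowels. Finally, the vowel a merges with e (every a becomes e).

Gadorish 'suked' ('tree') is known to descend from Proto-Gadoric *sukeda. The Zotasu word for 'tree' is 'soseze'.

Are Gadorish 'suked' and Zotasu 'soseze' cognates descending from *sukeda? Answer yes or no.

Derive the expected Zotasu reflex of *sukeda:
Zotasu: start from *sukeda.
  rule 1 (vowel merger): sukeda → sokeda
  rule 2: no change — sokeda
  rule 3 (palatalisation): sokeda → soseda
  rule 4 (intervocalic lenition): soseda → soseza
  rule 5 (vowel merger): soseza → soseze
  ⇒ Zotasu soseze
Zotasu 'soseze' matches the regular reflex exactly, so the pair is cognate.

yes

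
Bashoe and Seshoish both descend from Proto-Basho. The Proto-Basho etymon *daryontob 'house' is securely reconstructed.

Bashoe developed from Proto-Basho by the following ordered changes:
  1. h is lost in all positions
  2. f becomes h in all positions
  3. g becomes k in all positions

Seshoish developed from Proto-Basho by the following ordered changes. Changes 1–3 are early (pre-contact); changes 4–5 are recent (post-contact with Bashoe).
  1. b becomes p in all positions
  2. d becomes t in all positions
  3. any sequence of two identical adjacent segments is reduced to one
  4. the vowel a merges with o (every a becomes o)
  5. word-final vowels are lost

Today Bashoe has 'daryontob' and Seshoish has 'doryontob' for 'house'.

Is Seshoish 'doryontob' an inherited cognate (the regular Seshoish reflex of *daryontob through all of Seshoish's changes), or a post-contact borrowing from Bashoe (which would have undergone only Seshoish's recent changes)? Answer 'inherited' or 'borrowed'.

borrowed

If inherited, *daryontob would pass through all of Seshoish's changes:
Seshoish: *daryontob
  daryontob → daryontop   [unconditioned shift]
  daryontop → taryontop   [unconditioned shift]
  taryontop (rule 3 does not apply)
  taryontop → toryontop   [vowel merger]
  toryontop (rule 5 does not apply)
  giving Seshoish toryontop.
If borrowed from Bashoe 'daryontob' after the early changes, it would undergo only the recent ones:
  rule 4 (vowel merger): daryontob → doryontob
  rule 5 (apocope): no change (doryontob)
  ⇒ as a loan: doryontob
Seshoish 'doryontob' matches the loan outcome 'doryontob', not the inherited 'toryontop' — it skipped the early Seshoish changes, so it was borrowed from Bashoe.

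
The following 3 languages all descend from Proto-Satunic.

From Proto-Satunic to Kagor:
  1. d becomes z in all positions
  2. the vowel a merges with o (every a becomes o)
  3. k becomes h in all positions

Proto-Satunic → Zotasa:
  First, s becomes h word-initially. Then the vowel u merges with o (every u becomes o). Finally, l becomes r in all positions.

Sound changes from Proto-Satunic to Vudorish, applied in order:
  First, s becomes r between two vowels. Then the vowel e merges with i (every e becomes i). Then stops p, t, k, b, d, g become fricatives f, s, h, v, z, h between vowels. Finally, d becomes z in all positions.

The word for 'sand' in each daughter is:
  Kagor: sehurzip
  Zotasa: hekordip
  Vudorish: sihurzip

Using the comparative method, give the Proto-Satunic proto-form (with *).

Position 2: Kagor has e, Zotasa has e, Vudorish has i. Kagor preserves e here (none of its changes turn any other segment into e), so the proto-segment is *e.
Position 6: Kagor has z, Zotasa has d, Vudorish has z. Zotasa preserves d here (none of its changes turn any other segment into d), so the proto-segment is *d.
Position 4: Kagor has u, Zotasa has o, Vudorish has u. Kagor preserves u here (none of its changes turn any other segment into u), so the proto-segment is *u.
This points to *sekurdip. Verify forward in each daughter:
Kagor: *sekurdip > sekurzip > sehurzip  (by unconditioned shift, unconditioned shift)
Zotasa: start from *sekurdip.
  rule 1 (debuccalisation): sekurdip → hekurdip
  rule 2 (vowel merger): hekurdip → hekordip
  rule 3: no change — hekordip
  ⇒ Zotasa hekordip
Vudorish: start from *sekurdip.
  rule 1: no change — sekurdip
  rule 2 (vowel merger): sekurdip → sikurdip
  rule 3 (intervocalic lenition): sikurdip → sihurdip
  rule 4 (unconditioned shift): sihurdip → sihurzip
  ⇒ Vudorish sihurzip
No other proto-form is consistent with every reflex, so the reconstruction is *sekurdip.

*sekurdip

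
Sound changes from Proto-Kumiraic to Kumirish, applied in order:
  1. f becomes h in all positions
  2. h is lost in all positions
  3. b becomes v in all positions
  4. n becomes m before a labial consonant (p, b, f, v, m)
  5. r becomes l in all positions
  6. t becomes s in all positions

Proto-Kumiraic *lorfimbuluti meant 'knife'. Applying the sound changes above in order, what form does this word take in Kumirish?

Kumirish: *lorfimbuluti
  lorfimbuluti → lorhimbuluti   [unconditioned shift]
  lorhimbuluti → lorimbuluti   [h-loss]
  lorimbuluti → lorimvuluti   [unconditioned shift]
  lorimvuluti (rule 4 does not apply)
  lorimvuluti → lolimvuluti   [unconditioned shift]
  lolimvuluti → lolimvulusi   [unconditioned shift]
  giving Kumirish lolimvulusi.

lolimvulusi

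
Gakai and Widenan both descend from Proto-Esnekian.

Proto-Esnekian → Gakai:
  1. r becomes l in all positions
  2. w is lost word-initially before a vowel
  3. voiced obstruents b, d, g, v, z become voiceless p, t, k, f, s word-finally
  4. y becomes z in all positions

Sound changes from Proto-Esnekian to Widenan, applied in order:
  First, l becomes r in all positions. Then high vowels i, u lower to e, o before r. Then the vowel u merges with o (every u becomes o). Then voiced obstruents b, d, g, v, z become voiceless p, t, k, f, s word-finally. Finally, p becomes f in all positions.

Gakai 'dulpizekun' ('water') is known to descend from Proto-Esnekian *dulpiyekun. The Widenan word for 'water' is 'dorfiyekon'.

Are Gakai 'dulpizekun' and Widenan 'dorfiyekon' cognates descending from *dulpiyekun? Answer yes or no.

yes

Derive the expected Widenan reflex of *dulpiyekun:
Widenan: *dulpiyekun > durpiyekun > dorpiyekun > dorpiyekon > dorfiyekon  (by unconditioned shift, pre-rhotic lowering, vowel merger, unconditioned shift)
Widenan 'dorfiyekon' matches the regular reflex exactly, so the pair is cognate.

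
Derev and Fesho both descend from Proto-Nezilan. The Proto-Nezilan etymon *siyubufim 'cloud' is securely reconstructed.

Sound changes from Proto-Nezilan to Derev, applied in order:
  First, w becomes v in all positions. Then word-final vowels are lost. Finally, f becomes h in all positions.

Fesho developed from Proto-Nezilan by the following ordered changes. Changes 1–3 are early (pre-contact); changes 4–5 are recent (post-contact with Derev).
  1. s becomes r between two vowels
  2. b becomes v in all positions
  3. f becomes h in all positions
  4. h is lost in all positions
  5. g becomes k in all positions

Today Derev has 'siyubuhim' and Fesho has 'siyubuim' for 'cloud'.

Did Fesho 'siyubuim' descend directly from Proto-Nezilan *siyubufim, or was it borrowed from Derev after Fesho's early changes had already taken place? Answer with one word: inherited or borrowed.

borrowed

If inherited, *siyubufim would pass through all of Fesho's changes:
Fesho: start from *siyubufim.
  rule 1: no change — siyubufim
  rule 2 (unconditioned shift): siyubufim → siyuvufim
  rule 3 (unconditioned shift): siyuvufim → siyuvuhim
  rule 4 (h-loss): siyuvuhim → siyuvuim
  rule 5: no change — siyuvuim
  ⇒ Fesho siyuvuim
If borrowed from Derev 'siyubuhim' after the early changes, it would undergo only the recent ones:
  rule 4 (h-loss): siyubuhim → siyubuim
  rule 5 (unconditioned shift): no change (siyubuim)
  ⇒ as a loan: siyubuim
Fesho 'siyubuim' matches the loan outcome 'siyubuim', not the inherited 'siyuvuim' — it skipped the early Fesho changes, so it was borrowed from Derev.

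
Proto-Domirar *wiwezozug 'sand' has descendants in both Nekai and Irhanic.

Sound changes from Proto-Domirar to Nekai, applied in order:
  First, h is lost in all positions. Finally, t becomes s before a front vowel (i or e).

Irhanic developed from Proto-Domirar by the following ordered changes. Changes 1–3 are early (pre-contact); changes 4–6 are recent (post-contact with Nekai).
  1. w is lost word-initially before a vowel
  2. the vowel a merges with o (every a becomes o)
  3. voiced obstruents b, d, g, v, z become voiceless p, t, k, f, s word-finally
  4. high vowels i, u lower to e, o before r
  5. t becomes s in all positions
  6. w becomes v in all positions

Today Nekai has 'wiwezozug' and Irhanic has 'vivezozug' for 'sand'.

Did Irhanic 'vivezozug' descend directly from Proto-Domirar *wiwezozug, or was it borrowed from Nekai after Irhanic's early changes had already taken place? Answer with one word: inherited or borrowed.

borrowed

If inherited, *wiwezozug would pass through all of Irhanic's changes:
Irhanic: *wiwezozug > iwezozug > iwezozuk > ivezozuk  (by glide loss, final devoicing, unconditioned shift)
If borrowed from Nekai 'wiwezozug' after the early changes, it would undergo only the recent ones:
  rule 4 (pre-rhotic lowering): no change (wiwezozug)
  rule 5 (unconditioned shift): no change (wiwezozug)
  rule 6 (unconditioned shift): wiwezozug → vivezozug
  ⇒ as a loan: vivezozug
Irhanic 'vivezozug' matches the loan outcome 'vivezozug', not the inherited 'ivezozuk' — it skipped the early Irhanic changes, so it was borrowed from Nekai.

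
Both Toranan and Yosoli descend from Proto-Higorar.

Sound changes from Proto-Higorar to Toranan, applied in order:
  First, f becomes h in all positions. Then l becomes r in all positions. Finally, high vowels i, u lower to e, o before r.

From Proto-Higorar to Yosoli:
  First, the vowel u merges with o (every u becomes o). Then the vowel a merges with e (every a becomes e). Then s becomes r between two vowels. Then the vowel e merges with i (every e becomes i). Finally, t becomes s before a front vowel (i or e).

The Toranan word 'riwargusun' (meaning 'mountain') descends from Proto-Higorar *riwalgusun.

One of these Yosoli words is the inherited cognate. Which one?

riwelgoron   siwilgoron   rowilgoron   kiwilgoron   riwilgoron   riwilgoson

riwilgoron

Yosoli: *riwalgusun
  riwalgusun → riwalgoson   [vowel merger]
  riwalgoson → riwelgoson   [vowel merger]
  riwelgoson → riwelgoron   [rhotacism]
  riwelgoron → riwilgoron   [vowel merger]
  riwilgoron (rule 5 does not apply)
  giving Yosoli riwilgoron.
Only 'riwilgoron' matches the regular Yosoli development of *riwalgusun.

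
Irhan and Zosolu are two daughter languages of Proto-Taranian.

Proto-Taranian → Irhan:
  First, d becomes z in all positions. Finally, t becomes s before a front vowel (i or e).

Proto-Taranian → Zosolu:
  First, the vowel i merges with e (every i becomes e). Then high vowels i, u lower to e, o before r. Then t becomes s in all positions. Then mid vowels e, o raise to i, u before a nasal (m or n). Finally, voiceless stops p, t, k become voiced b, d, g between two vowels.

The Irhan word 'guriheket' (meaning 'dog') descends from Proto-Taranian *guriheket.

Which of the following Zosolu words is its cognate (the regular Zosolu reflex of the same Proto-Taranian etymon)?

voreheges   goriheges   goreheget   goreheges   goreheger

goreheges

Zosolu: *guriheket > gureheket > goreheket > gorehekes > goreheges  (by vowel merger, pre-rhotic lowering, unconditioned shift, intervocalic voicing)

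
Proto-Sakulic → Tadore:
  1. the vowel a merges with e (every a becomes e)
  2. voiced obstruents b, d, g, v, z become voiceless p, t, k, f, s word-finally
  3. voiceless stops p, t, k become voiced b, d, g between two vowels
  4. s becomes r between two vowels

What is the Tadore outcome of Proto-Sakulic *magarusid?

megerurit

Tadore: start from *magarusid.
  rule 1 (vowel merger): magarusid → megerusid
  rule 2 (final devoicing): megerusid → megerusit
  rule 3: no change — megerusit
  rule 4 (rhotacism): megerusit → megerurit
  ⇒ Tadore megerurit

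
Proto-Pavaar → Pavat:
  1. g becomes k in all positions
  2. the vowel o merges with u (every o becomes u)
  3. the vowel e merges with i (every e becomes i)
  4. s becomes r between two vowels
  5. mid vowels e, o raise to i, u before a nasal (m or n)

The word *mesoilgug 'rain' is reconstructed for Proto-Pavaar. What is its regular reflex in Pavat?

miruilkuk

Pavat: *mesoilgug > mesoilkuk > mesuilkuk > misuilkuk > miruilkuk  (by unconditioned shift, vowel merger, vowel merger, rhotacism)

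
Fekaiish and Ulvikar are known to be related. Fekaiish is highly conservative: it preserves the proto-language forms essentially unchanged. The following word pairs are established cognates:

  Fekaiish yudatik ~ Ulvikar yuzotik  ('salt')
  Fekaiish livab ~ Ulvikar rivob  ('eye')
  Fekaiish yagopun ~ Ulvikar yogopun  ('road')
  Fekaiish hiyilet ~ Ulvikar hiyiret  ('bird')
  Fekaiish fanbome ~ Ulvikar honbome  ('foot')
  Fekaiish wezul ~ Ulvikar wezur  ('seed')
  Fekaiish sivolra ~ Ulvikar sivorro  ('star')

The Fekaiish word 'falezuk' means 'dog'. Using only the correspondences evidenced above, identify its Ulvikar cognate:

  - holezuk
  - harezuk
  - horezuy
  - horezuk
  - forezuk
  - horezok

fanbome ~ honbome — Fekaiish f corresponds to Ulvikar h word-initially before a back vowel.
yudatik ~ yuzotik, yagopun ~ yogopun — Fekaiish a corresponds to Ulvikar o after a consonant, before a consonant other than r, m, n, p, b, f, v.
hiyilet ~ hiyiret — Fekaiish l corresponds to Ulvikar r between vowels (before a front vowel).
Applying these to Fekaiish 'falezuk':
  falezuk → halezuk   (f→h word-initially before a back vowel)
  halezuk → holezuk   (a→o after a consonant, before a consonant other than r, m, n, p, b, f, v)
  holezuk → horezuk   (l→r between vowels (before a front vowel))
So the Ulvikar cognate is 'horezuk'.

horezuk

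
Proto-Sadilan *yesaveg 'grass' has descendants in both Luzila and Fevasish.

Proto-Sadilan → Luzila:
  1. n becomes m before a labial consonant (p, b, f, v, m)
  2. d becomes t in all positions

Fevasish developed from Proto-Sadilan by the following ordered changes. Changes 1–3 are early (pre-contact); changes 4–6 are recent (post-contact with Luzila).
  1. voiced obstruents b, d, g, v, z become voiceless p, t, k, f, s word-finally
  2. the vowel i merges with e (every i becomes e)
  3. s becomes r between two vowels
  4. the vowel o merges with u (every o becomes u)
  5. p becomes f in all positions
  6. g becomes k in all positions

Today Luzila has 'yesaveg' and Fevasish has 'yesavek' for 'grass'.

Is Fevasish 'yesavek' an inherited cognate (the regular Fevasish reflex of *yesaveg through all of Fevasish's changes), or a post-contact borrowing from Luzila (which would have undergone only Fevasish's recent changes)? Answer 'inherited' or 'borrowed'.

borrowed

If inherited, *yesaveg would pass through all of Fevasish's changes:
Fevasish: start from *yesaveg.
  rule 1 (final devoicing): yesaveg → yesavek
  rule 2: no change — yesavek
  rule 3 (rhotacism): yesavek → yeravek
  rule 4: no change — yeravek
  rule 5: no change — yeravek
  rule 6: no change — yeravek
  ⇒ Fevasish yeravek
If borrowed from Luzila 'yesaveg' after the early changes, it would undergo only the recent ones:
  rule 4 (vowel merger): no change (yesaveg)
  rule 5 (unconditioned shift): no change (yesaveg)
  rule 6 (unconditioned shift): yesaveg → yesavek
  ⇒ as a loan: yesavek
Fevasish 'yesavek' matches the loan outcome 'yesavek', not the inherited 'yeravek' — it skipped the early Fevasish changes, so it was borrowed from Luzila.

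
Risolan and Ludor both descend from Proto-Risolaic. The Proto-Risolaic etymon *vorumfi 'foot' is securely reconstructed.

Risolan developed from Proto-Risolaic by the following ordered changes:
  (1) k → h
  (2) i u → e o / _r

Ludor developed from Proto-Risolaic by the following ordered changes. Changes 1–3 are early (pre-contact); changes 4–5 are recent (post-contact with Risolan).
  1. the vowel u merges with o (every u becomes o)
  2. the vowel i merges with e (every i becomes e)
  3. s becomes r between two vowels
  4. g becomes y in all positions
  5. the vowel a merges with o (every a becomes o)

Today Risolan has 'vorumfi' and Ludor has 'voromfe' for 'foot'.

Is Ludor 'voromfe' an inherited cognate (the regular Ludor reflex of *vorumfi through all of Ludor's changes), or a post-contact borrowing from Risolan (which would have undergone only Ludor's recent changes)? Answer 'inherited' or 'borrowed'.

If inherited, *vorumfi would pass through all of Ludor's changes:
Ludor: start from *vorumfi.
  rule 1 (vowel merger): vorumfi → voromfi
  rule 2 (vowel merger): voromfi → voromfe
  rule 3: no change — voromfe
  rule 4: no change — voromfe
  rule 5: no change — voromfe
  ⇒ Ludor voromfe
If borrowed from Risolan 'vorumfi' after the early changes, it would undergo only the recent ones:
  rule 4 (unconditioned shift): no change (vorumfi)
  rule 5 (vowel merger): no change (vorumfi)
  ⇒ as a loan: vorumfi
Ludor 'voromfe' matches the inherited outcome exactly, so it is an inherited cognate, not a loan.

inherited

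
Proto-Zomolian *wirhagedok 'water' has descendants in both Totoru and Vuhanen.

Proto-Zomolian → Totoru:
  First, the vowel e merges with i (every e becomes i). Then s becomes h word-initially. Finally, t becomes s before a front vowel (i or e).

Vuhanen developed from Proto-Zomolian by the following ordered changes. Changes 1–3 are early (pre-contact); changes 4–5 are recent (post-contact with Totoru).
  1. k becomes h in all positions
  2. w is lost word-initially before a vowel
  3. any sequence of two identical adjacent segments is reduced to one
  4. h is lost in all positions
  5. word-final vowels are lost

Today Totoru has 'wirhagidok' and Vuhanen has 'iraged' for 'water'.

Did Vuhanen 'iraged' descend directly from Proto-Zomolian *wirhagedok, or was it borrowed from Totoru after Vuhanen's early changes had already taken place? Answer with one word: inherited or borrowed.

If inherited, *wirhagedok would pass through all of Vuhanen's changes:
Vuhanen: start from *wirhagedok.
  rule 1 (unconditioned shift): wirhagedok → wirhagedoh
  rule 2 (glide loss): wirhagedoh → irhagedoh
  rule 3: no change — irhagedoh
  rule 4 (h-loss): irhagedoh → iragedo
  rule 5 (apocope): iragedo → iraged
  ⇒ Vuhanen iraged
If borrowed from Totoru 'wirhagidok' after the early changes, it would undergo only the recent ones:
  rule 4 (h-loss): wirhagidok → wiragidok
  rule 5 (apocope): no change (wiragidok)
  ⇒ as a loan: wiragidok
Vuhanen 'iraged' matches the inherited outcome exactly, so it is an inherited cognate, not a loan.

inherited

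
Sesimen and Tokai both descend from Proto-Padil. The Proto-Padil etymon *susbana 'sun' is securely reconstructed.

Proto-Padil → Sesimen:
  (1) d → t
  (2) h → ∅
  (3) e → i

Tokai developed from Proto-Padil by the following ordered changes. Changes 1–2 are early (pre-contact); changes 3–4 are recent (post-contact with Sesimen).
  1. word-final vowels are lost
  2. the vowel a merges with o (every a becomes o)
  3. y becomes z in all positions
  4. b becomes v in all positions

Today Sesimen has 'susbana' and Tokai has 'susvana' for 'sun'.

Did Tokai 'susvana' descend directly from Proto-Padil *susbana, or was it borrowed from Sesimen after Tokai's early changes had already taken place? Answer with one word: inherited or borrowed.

If inherited, *susbana would pass through all of Tokai's changes:
Tokai: *susbana > susban > susbon > susvon  (by apocope, vowel merger, unconditioned shift)
If borrowed from Sesimen 'susbana' after the early changes, it would undergo only the recent ones:
  rule 3 (unconditioned shift): no change (susbana)
  rule 4 (unconditioned shift): susbana → susvana
  ⇒ as a loan: susvana
Tokai 'susvana' matches the loan outcome 'susvana', not the inherited 'susvon' — it skipped the early Tokai changes, so it was borrowed from Sesimen.

borrowed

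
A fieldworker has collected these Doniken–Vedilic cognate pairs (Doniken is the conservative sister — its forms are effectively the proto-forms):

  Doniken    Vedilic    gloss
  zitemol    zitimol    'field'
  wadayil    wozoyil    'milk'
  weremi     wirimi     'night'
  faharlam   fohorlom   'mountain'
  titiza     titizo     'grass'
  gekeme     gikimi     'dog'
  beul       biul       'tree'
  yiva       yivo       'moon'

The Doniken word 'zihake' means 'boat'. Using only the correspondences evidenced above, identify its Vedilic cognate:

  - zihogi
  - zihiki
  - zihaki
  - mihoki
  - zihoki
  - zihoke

zihoki

wadayil ~ wozoyil, faharlam ~ fohorlom — Doniken a corresponds to Vedilic o after a consonant, before a consonant other than r, m, n, p, b, f, v.
gekeme ~ gikimi — Doniken e corresponds to Vedilic i word-finally.
Applying these to Doniken 'zihake':
  zihake → zihoke   (a→o after a consonant, before a consonant other than r, m, n, p, b, f, v)
  zihoke → zihoki   (e→i word-finally)
So the Vedilic cognate is 'zihoki'.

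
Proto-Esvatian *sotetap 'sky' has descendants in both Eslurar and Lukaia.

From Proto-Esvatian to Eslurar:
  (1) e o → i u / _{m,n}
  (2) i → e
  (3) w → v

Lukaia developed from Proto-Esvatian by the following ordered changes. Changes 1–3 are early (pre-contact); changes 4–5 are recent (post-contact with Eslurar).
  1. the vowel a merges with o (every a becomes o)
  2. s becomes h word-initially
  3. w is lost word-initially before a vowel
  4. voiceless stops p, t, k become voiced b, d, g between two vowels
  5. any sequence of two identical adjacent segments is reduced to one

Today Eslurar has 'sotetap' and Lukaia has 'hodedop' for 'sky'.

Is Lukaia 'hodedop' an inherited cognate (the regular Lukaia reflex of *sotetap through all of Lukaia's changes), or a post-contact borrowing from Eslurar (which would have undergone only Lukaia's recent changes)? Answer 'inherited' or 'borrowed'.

If inherited, *sotetap would pass through all of Lukaia's changes:
Lukaia: *sotetap > sotetop > hotetop > hodedop  (by vowel merger, debuccalisation, intervocalic voicing)
If borrowed from Eslurar 'sotetap' after the early changes, it would undergo only the recent ones:
  rule 4 (intervocalic voicing): sotetap → sodedap
  rule 5 (degemination): no change (sodedap)
  ⇒ as a loan: sodedap
Lukaia 'hodedop' matches the inherited outcome exactly, so it is an inherited cognate, not a loan.

inherited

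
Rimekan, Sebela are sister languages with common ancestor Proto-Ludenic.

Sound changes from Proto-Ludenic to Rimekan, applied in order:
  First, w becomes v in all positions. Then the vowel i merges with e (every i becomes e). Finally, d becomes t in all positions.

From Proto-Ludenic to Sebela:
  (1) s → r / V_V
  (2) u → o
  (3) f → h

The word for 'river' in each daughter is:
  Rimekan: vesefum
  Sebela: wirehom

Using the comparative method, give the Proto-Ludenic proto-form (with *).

Position 1: Rimekan has v, Sebela has w. Sebela preserves w here (none of its changes turn any other segment into w), so the proto-segment is *w.
Position 2: Rimekan has e, Sebela has i. Sebela preserves i here (none of its changes turn any other segment into i), so the proto-segment is *i.
Verify the candidate proto-form against each daughter:
Rimekan: *wisefum > visefum > vesefum  (by unconditioned shift, vowel merger)
Sebela: *wisefum > wirefum > wirefom > wirehom  (by rhotacism, vowel merger, unconditioned shift)
Only *wisefum yields all of Rimekan vesefum, Sebela wirehom.

*wisefum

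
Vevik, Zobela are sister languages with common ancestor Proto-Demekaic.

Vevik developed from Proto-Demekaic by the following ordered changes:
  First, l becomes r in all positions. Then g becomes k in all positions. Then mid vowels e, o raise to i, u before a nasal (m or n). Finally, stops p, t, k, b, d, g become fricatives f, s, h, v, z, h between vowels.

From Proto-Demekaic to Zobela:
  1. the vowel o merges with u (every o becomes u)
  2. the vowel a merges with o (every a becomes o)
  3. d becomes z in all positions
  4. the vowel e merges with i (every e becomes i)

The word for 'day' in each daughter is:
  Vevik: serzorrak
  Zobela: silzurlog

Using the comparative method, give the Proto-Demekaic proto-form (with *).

*selzorlag

Position 2: Vevik has e, Zobela has i. Vevik preserves e here (none of its changes turn any other segment into e), so the proto-segment is *e.
Position 8: Vevik has a, Zobela has o. Vevik preserves a here (none of its changes turn any other segment into a), so the proto-segment is *a.
Verify the candidate proto-form against each daughter:
Vevik: *selzorlag > serzorrag > serzorrak  (by unconditioned shift, unconditioned shift)
Zobela: *selzorlag > selzurlag > selzurlog > silzurlog  (by vowel merger, vowel merger, vowel merger)
Only *selzorlag yields all of Vevik serzorrak, Zobela silzurlog.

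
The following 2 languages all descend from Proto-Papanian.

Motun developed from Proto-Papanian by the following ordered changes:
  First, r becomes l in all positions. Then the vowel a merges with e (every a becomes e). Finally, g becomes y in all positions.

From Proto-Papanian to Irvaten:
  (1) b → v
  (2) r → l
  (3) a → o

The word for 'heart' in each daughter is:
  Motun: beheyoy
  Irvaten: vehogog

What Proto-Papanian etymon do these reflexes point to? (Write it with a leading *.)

Position 1: Motun has b, Irvaten has v. Motun preserves b here (none of its changes turn any other segment into b), so the proto-segment is *b.
Position 7: Motun has y, Irvaten has g. Irvaten preserves g here (none of its changes turn any other segment into g), so the proto-segment is *g.
Position 4: Motun has e, Irvaten has o. Taking the neighbouring segments as reconstructed: Motun e could go back to *a or *e; Irvaten o could go back to *a or *o — the one source consistent with every daughter is *a.
This points to *behagog. Verify forward in each daughter:
Motun: *behagog > behegog > beheyoy  (by vowel merger, unconditioned shift)
Irvaten: *behagog > vehagog > vehogog  (by unconditioned shift, vowel merger)
Only *behagog yields all of Motun beheyoy, Irvaten vehogog.

*behagog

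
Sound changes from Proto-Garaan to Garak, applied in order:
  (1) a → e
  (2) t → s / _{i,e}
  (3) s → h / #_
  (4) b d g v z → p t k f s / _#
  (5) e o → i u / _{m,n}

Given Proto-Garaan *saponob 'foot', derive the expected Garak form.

Garak: *saponob > seponob > heponob > heponop > hepunop  (by vowel merger, debuccalisation, final devoicing, pre-nasal raising)

hepunop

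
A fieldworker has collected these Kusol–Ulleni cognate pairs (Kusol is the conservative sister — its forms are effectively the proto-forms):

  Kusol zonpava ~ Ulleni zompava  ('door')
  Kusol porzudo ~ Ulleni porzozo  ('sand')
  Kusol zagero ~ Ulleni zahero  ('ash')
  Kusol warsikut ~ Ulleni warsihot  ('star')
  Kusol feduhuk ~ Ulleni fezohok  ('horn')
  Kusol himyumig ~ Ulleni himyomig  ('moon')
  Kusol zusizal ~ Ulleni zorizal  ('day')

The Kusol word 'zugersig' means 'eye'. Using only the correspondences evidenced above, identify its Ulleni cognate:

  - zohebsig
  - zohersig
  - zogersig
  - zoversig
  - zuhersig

porzudo ~ porzozo, warsikut ~ warsihot — Kusol u corresponds to Ulleni o after a consonant, before a consonant other than r, m, n, p, b, f, v.
zagero ~ zahero — Kusol g corresponds to Ulleni h between vowels (before a front vowel).
Applying these to Kusol 'zugersig':
  zugersig → zogersig   (u→o after a consonant, before a consonant other than r, m, n, p, b, f, v)
  zogersig → zohersig   (g→h between vowels (before a front vowel))
So the Ulleni cognate is 'zohersig'.

zohersig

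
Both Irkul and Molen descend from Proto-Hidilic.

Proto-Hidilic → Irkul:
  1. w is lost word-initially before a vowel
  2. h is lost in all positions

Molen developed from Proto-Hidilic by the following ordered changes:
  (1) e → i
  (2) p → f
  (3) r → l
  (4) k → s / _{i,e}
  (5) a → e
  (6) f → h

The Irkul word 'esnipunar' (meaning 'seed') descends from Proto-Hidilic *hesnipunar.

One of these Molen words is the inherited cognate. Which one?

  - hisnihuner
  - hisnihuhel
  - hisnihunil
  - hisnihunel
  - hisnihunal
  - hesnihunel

hisnihunel

Molen: start from *hesnipunar.
  rule 1 (vowel merger): hesnipunar → hisnipunar
  rule 2 (unconditioned shift): hisnipunar → hisnifunar
  rule 3 (unconditioned shift): hisnifunar → hisnifunal
  rule 4: no change — hisnifunal
  rule 5 (vowel merger): hisnifunal → hisnifunel
  rule 6 (unconditioned shift): hisnifunel → hisnihunel
  ⇒ Molen hisnihunel
The other candidates each miss or misapply at least one Molen change.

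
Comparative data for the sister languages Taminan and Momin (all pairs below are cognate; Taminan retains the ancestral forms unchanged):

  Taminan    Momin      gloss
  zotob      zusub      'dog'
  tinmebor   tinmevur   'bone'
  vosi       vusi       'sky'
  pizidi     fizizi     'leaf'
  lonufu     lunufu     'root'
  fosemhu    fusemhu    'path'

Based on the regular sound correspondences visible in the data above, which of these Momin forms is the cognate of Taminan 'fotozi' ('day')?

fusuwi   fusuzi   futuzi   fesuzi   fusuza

fusuzi

zotob ~ zusub, vosi ~ vusi — Taminan o corresponds to Momin u after a consonant, before a consonant other than r, m, n, p, b, f, v.
zotob ~ zusub — Taminan t corresponds to Momin s between vowels (before a back vowel).
Applying these to Taminan 'fotozi':
  fotozi → futozi   (o→u after a consonant, before a consonant other than r, m, n, p, b, f, v)
  futozi → fusozi   (t→s between vowels (before a back vowel))
  fusozi → fusuzi   (o→u after a consonant, before a consonant other than r, m, n, p, b, f, v)
So the Momin cognate is 'fusuzi'.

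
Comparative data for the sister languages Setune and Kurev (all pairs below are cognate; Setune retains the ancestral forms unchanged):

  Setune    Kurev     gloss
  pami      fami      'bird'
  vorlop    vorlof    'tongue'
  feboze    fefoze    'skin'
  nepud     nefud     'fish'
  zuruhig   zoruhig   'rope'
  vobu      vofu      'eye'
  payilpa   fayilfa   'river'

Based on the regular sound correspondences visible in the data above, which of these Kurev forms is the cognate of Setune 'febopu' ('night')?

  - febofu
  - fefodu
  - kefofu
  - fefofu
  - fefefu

fefofu

feboze ~ fefoze — Setune b corresponds to Kurev f between vowels (before a back vowel).
nepud ~ nefud — Setune p corresponds to Kurev f between vowels (before a back vowel).
Applying these to Setune 'febopu':
  febopu → fefopu   (b→f between vowels (before a back vowel))
  fefopu → fefofu   (p→f between vowels (before a back vowel))
So the Kurev cognate is 'fefofu'.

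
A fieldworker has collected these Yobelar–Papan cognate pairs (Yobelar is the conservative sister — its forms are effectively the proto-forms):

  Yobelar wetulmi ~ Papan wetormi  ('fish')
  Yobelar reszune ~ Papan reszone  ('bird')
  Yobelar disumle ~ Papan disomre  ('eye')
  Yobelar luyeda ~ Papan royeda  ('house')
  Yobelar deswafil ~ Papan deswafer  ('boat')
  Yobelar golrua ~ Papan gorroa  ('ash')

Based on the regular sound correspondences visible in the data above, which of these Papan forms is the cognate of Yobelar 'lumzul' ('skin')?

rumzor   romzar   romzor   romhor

romzor

luyeda ~ royeda — Yobelar l corresponds to Papan r word-initially before a back vowel.
disumle ~ disomre — Yobelar u corresponds to Papan o after a consonant, before a nasal.
wetulmi ~ wetormi, luyeda ~ royeda — Yobelar u corresponds to Papan o after a consonant, before a consonant other than r, m, n, p, b, f, v.
deswafil ~ deswafer — Yobelar l corresponds to Papan r word-finally.
Applying these to Yobelar 'lumzul':
  lumzul → rumzul   (l→r word-initially before a back vowel)
  rumzul → romzul   (u→o after a consonant, before a nasal)
  romzul → romzol   (u→o after a consonant, before a consonant other than r, m, n, p, b, f, v)
  romzol → romzor   (l→r word-finally)
So the Papan cognate is 'romzor'.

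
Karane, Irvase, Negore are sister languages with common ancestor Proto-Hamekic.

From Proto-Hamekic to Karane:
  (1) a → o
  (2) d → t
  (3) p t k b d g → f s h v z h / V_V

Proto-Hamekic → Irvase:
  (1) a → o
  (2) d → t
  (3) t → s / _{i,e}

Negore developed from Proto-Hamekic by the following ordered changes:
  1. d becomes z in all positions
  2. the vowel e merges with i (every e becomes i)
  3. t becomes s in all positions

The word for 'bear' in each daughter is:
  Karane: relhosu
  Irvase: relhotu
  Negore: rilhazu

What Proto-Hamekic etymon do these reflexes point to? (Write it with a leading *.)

*relhadu

Position 5: Karane has o, Irvase has o, Negore has a. Negore preserves a here (none of its changes turn any other segment into a), so the proto-segment is *a.
Position 2: Karane has e, Irvase has e, Negore has i. Karane preserves e here (none of its changes turn any other segment into e), so the proto-segment is *e.
Position 6: Karane has s, Irvase has t, Negore has z. Taking the neighbouring segments as reconstructed: Karane s could go back to *t or *d or *s; Irvase t could go back to *t or *d; Negore z could go back to *d or *z — the one source consistent with every daughter is *d.
This points to *relhadu. Verify forward in each daughter:
Karane: start from *relhadu.
  rule 1 (vowel merger): relhadu → relhodu
  rule 2 (unconditioned shift): relhodu → relhotu
  rule 3 (intervocalic lenition): relhotu → relhosu
  ⇒ Karane relhosu
Irvase: start from *relhadu.
  rule 1 (vowel merger): relhadu → relhodu
  rule 2 (unconditioned shift): relhodu → relhotu
  rule 3: no change — relhotu
  ⇒ Irvase relhotu
Negore: start from *relhadu.
  rule 1 (unconditioned shift): relhadu → relhazu
  rule 2 (vowel merger): relhazu → rilhazu
  rule 3: no change — rilhazu
  ⇒ Negore rilhazu
No other proto-form is consistent with every reflex, so the reconstruction is *relhadu.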